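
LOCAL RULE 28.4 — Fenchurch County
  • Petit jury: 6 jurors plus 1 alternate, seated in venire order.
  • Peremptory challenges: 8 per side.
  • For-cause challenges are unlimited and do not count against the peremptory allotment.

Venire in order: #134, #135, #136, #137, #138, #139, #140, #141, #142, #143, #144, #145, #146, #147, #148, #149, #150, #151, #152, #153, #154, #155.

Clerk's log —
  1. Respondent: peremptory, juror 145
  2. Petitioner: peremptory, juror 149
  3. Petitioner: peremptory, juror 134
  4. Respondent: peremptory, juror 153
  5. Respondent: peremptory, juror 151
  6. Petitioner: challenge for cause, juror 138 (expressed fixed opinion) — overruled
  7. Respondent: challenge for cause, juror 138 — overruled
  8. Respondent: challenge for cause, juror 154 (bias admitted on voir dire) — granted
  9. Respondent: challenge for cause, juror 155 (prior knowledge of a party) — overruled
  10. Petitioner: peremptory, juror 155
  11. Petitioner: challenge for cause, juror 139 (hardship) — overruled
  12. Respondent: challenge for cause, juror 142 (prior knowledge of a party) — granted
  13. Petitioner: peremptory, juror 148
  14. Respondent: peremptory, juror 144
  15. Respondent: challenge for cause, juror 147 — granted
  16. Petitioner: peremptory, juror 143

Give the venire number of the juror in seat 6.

Removed: #134, #142, #143, #144, #145, #147, #148, #149, #151, #153, #154, #155. (#138, #139 stay — for-cause denied.)
Filling seats in venire order through position 6: #135, #136, #137, #138, #139, #140.
So seat 6 is #140.

140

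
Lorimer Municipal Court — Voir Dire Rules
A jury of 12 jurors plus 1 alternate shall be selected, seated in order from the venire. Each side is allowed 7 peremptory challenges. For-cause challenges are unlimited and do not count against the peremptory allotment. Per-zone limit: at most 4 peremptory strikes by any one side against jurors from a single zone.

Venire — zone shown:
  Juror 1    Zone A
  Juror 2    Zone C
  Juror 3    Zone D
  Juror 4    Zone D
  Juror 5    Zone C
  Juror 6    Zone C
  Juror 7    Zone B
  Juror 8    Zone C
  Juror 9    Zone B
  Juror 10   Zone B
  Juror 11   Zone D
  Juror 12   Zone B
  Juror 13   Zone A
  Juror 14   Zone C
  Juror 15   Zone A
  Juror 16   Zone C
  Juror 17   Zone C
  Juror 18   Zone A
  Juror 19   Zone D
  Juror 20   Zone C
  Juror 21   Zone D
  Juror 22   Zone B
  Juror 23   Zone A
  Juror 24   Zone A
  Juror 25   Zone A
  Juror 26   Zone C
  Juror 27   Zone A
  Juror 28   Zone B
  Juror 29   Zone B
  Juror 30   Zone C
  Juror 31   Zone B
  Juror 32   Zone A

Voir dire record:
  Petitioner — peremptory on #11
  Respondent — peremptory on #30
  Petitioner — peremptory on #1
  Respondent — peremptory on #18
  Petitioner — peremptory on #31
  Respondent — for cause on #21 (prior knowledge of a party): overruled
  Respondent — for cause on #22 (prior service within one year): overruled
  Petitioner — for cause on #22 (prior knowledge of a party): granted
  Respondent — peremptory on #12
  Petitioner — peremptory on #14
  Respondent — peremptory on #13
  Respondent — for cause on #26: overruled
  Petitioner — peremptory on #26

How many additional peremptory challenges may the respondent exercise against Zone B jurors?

Respondent peremptories so far: #30, #18, #12, #13 — 4 of 7 used, 3 left overall.
Against Zone B: #12 — 1 used; per-zone cap 4 leaves 3.
Binding limit: min(3, 3) = 3.

3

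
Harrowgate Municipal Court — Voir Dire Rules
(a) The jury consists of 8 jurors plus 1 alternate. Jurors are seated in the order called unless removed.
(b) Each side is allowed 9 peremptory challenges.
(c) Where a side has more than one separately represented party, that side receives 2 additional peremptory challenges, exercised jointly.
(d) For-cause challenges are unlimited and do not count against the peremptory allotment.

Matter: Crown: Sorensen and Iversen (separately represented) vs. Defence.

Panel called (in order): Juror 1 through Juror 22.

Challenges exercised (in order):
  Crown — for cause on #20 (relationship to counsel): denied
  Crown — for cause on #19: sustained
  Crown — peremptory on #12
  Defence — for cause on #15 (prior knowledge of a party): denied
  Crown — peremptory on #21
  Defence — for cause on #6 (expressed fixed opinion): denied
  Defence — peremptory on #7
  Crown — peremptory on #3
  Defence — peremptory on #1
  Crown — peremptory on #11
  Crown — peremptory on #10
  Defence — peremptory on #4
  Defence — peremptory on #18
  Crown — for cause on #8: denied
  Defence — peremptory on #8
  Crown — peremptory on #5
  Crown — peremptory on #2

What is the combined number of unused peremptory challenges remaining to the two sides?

Crown allotment: 9 base + 2 multi-party = 11. Defence allotment: 9.
Crown peremptories used: #12, #21, #3, #11, #10, #5, #2 — 7 (for-cause on #20, #19, #8 don't count).
Defence peremptories used: #7, #1, #4, #18, #8 — 5 (for-cause on #15, #6 don't count).
Remaining: (11 − 7) + (9 − 5) = 8.

8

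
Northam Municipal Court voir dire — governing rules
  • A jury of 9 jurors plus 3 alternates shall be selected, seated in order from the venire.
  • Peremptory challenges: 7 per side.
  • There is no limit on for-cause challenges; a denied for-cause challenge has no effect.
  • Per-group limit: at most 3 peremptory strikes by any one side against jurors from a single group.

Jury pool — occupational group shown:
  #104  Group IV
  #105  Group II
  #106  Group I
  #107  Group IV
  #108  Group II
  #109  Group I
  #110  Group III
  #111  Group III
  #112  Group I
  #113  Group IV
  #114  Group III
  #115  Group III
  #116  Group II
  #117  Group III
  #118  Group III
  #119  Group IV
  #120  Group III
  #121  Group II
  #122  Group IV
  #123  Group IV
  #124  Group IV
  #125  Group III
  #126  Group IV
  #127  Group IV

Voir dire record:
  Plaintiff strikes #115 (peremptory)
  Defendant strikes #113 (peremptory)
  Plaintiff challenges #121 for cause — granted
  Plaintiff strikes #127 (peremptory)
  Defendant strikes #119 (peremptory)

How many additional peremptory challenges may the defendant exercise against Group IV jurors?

1

Defendant peremptories so far: #113, #119 — 2 of 7 used, 5 left overall.
Against Group IV: #113, #119 — 2 used; per-group cap 3 leaves 1.
Binding limit: min(5, 1) = 1.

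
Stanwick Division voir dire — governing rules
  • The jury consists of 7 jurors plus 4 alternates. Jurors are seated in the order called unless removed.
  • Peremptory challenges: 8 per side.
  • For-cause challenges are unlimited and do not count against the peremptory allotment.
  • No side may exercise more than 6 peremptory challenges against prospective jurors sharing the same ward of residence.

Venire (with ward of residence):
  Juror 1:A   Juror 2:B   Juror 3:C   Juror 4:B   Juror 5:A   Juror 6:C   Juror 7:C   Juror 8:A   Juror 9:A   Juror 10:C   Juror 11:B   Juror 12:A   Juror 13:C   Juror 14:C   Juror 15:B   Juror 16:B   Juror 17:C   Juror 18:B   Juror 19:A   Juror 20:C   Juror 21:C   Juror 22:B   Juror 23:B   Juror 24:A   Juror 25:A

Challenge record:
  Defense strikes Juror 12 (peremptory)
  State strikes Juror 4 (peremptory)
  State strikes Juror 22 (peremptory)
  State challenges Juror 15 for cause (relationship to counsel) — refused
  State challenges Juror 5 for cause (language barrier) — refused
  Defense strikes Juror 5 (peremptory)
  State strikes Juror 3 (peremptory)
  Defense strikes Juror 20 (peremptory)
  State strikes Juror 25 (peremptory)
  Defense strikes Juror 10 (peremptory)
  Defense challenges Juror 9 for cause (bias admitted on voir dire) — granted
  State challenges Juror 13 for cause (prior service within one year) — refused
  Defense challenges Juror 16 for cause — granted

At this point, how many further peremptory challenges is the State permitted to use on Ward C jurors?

State peremptories so far: #4, #22, #3, #25 — 4 of 8 used, 4 left overall.
Against Ward C: #3 — 1 used; per-ward cap 6 leaves 5.
Binding limit: min(4, 5) = 4.

4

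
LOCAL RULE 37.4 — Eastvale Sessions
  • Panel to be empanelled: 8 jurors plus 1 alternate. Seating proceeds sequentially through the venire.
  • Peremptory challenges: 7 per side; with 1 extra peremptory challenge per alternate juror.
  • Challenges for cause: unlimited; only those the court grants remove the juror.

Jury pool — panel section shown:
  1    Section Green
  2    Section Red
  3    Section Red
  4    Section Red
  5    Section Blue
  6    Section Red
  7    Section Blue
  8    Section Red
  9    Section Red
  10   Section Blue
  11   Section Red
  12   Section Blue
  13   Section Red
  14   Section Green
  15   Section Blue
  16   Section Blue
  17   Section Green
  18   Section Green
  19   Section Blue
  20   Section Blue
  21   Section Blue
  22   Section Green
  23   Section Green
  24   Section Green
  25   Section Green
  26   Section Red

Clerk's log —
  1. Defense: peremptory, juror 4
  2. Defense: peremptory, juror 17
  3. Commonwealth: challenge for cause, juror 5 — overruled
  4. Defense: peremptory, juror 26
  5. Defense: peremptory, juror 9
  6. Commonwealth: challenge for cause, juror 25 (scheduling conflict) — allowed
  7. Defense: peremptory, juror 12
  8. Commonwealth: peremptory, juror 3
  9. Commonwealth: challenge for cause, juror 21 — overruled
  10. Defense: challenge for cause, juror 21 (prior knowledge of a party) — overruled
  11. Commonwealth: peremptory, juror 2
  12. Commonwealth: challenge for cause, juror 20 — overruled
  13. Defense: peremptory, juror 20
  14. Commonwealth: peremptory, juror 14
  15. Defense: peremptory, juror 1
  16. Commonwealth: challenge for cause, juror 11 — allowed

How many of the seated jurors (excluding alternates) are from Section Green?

0

Removed: #1, #2, #3, #4, #9, #11, #12, #14, #17, #20, #25, #26.
Seated jurors 1–8: #5, #6, #7, #8, #10, #13, #15, #16 (alternates #18 not counted).
None of those are in Section Green → 0.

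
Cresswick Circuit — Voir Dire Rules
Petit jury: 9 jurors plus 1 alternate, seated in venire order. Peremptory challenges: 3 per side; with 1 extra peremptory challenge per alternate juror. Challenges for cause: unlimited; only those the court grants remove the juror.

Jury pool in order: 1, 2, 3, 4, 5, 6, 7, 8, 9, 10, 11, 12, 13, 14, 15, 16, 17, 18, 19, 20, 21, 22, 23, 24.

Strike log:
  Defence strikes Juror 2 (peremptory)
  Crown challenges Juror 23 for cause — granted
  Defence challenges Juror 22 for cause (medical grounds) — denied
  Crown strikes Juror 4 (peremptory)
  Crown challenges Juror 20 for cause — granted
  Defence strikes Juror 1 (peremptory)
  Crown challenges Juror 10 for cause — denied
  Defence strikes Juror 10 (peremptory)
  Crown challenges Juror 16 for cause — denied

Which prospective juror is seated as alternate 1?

14

Removed: #1, #2, #4, #10, #20, #23. (#16, #22 stay — for-cause denied.)
Filling seats in venire order through position 10: #3, #5, #6, #7, #8, #9, #11, #12, #13, #14.
So alternate 1 is #14.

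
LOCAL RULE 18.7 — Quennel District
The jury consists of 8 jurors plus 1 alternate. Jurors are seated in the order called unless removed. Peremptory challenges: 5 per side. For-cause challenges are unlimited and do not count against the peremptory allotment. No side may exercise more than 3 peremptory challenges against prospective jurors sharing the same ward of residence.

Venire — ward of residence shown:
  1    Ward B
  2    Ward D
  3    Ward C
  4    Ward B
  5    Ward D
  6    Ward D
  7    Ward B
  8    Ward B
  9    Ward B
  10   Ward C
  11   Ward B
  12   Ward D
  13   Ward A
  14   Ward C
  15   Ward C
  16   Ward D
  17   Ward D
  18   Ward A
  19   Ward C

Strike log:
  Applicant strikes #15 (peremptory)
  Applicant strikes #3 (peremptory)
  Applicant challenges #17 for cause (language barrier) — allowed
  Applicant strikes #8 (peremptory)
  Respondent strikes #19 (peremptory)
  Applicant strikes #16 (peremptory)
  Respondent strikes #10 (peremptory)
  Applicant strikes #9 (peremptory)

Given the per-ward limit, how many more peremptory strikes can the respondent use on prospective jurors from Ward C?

Respondent peremptories so far: #19, #10 — 2 of 5 used, 3 left overall.
Against Ward C: #19, #10 — 2 used; per-ward cap 3 leaves 1.
Binding limit: min(3, 1) = 1.

1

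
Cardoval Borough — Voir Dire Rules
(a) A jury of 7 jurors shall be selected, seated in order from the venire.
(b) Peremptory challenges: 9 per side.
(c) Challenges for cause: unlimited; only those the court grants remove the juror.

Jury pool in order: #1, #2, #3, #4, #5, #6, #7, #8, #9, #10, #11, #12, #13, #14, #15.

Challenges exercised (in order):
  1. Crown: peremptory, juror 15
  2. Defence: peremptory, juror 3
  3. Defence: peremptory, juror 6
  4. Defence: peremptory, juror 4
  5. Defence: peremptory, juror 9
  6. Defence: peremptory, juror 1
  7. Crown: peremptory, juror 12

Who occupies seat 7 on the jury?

Removed: #1, #3, #4, #6, #9, #12, #15.
Seating in order: seats 1–7 → #2, #5, #7, #8, #10, #11, #13.
So seat 7 is #13.

13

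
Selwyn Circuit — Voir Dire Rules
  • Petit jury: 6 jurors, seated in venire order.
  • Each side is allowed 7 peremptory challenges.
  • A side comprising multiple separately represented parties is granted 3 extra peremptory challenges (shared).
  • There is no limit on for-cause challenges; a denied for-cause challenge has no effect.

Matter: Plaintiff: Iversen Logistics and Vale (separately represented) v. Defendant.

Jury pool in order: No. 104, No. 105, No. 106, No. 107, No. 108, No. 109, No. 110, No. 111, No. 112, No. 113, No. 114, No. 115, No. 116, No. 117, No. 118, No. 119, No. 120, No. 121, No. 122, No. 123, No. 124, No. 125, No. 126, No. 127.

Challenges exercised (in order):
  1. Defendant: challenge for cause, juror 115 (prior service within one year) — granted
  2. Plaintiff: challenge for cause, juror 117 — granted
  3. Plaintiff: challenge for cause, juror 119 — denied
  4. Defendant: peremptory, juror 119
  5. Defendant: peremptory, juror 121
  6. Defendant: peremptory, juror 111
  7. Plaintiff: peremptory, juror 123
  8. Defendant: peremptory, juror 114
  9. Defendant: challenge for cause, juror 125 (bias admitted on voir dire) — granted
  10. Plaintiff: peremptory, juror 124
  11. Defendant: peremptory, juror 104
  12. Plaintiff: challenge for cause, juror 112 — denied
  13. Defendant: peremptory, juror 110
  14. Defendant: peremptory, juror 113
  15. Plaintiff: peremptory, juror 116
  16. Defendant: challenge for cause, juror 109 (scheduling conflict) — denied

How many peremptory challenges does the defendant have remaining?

Defendant allotment: 7.
Defendant peremptories used: #119, #121, #111, #114, #104, #110, #113 — 7 (for-cause on #115, #125, #109 don't count).
Remaining: 7 − 7 = 0.

0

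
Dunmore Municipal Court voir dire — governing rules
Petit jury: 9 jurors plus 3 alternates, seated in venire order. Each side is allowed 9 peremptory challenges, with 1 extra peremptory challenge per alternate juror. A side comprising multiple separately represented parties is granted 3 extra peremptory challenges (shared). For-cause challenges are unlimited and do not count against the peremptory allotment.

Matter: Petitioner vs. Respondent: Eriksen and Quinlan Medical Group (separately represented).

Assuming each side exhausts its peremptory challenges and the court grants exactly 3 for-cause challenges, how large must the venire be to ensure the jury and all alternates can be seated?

Seats to fill: 9 + 3 alternates = 12.
Peremptories — Petitioner: 9 + 1×3 = 12; Respondent: 9 + 1×3 + 3 = 15; total 27.
For-cause removals: 3.
Minimum venire: 12 + 27 + 3 = 42.

42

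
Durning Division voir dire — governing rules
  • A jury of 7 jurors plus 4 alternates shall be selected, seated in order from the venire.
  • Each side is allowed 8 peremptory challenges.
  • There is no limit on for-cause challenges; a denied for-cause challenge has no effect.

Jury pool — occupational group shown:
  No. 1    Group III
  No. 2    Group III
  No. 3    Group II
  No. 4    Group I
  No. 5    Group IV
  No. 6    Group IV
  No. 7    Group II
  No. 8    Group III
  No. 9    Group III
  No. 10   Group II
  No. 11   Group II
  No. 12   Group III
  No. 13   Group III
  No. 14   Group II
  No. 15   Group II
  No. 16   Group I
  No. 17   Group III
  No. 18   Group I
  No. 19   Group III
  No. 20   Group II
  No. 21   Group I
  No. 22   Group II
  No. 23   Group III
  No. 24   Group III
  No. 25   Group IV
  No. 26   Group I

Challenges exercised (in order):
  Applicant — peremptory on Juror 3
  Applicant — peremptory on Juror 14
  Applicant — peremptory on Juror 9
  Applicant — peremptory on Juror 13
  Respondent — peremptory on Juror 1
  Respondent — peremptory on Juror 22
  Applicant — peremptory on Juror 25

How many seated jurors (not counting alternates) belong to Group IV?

2

Removed: #1, #3, #9, #13, #14, #22, #25.
Seated jurors 1–7: #2, #4, #5, #6, #7, #8, #10 (alternates #11, #12, #15, #16 not counted).
Of those, in Group IV: #5, #6 → 2.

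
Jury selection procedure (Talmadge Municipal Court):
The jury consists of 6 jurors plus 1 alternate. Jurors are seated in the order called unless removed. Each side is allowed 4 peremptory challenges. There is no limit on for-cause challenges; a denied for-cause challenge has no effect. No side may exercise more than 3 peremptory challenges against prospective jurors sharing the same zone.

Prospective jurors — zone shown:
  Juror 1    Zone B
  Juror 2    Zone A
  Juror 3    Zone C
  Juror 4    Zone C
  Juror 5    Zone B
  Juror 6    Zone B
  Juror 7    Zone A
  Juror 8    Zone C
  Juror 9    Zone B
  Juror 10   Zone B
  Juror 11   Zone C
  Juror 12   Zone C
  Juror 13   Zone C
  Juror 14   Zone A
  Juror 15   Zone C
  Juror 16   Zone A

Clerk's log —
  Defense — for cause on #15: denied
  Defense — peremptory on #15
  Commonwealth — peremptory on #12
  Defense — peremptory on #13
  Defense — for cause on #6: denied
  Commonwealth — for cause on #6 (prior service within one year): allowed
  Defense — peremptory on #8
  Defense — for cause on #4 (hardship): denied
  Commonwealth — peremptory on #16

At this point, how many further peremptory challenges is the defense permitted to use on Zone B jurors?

1

Defense peremptories so far: #15, #13, #8 — 3 of 4 used, 1 left overall.
Against Zone B: none yet — per-zone cap 3 leaves 3.
Binding limit: min(1, 3) = 1.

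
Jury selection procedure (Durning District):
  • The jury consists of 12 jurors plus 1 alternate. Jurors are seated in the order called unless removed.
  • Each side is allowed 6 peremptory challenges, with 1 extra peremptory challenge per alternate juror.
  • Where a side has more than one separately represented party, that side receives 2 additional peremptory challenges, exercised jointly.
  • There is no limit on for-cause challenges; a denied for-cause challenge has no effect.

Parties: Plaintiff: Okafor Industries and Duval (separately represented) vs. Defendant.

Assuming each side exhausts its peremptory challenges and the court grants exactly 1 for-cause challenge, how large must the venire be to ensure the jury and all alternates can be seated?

30

Seats to fill: 12 + 1 alternates = 13.
Peremptories — Plaintiff: 6 + 1×1 + 2 = 9; Defendant: 6 + 1×1 = 7; total 16.
For-cause removals: 1.
Minimum venire: 13 + 16 + 1 = 30.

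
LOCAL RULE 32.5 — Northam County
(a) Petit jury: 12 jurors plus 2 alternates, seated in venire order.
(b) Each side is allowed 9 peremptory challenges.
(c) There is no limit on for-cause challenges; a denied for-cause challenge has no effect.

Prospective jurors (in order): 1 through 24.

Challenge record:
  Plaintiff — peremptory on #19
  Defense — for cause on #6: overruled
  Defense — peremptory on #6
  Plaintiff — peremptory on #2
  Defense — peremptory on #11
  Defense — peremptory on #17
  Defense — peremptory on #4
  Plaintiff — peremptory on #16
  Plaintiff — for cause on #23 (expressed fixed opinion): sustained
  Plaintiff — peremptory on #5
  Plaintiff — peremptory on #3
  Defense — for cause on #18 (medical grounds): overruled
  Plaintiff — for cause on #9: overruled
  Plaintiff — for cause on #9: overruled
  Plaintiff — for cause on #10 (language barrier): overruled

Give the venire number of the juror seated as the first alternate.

22

Removed: #2, #3, #4, #5, #6, #11, #16, #17, #19, #23. (#9, #10, #18 stay — for-cause denied.)
Filling seats in venire order through position 13: #1, #7, #8, #9, #10, #12, #13, #14, #15, #18, #20, #21, #22.
So alternate 1 is #22.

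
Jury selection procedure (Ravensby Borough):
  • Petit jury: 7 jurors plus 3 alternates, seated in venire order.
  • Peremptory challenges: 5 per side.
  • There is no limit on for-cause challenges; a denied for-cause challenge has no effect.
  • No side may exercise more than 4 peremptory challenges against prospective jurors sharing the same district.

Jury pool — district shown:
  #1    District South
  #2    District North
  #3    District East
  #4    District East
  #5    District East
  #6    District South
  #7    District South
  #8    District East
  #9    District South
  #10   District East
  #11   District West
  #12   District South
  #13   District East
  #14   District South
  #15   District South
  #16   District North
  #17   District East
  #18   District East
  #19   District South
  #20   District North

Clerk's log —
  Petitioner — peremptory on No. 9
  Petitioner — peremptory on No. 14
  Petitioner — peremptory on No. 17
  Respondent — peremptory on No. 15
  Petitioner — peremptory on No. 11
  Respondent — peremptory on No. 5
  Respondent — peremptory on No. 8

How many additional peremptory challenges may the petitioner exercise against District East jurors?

Petitioner peremptories so far: #9, #14, #17, #11 — 4 of 5 used, 1 left overall.
Against District East: #17 — 1 used; per-district cap 4 leaves 3.
Binding limit: min(1, 3) = 1.

1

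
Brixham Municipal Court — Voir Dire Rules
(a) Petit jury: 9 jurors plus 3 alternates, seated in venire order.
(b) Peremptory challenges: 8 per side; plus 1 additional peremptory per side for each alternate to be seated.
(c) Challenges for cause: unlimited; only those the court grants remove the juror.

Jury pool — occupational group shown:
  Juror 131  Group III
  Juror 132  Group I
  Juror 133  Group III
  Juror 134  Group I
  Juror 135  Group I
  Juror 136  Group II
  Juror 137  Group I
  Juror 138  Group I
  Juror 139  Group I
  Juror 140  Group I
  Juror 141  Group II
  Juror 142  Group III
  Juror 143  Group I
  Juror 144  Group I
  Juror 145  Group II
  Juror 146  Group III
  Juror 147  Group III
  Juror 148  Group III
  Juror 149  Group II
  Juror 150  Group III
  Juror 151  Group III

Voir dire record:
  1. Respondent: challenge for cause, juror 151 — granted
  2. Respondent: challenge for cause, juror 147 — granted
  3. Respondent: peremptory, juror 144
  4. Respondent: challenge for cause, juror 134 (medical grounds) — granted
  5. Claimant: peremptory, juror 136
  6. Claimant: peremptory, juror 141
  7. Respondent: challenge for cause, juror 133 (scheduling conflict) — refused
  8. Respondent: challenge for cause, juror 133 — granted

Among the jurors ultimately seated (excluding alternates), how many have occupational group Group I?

Removed: #133, #134, #136, #141, #144, #147, #151.
Seated jurors 1–9: #131, #132, #135, #137, #138, #139, #140, #142, #143 (alternates #145, #146, #148 not counted).
Of those, in Group I: #132, #135, #137, #138, #139, #140, #143 → 7.

7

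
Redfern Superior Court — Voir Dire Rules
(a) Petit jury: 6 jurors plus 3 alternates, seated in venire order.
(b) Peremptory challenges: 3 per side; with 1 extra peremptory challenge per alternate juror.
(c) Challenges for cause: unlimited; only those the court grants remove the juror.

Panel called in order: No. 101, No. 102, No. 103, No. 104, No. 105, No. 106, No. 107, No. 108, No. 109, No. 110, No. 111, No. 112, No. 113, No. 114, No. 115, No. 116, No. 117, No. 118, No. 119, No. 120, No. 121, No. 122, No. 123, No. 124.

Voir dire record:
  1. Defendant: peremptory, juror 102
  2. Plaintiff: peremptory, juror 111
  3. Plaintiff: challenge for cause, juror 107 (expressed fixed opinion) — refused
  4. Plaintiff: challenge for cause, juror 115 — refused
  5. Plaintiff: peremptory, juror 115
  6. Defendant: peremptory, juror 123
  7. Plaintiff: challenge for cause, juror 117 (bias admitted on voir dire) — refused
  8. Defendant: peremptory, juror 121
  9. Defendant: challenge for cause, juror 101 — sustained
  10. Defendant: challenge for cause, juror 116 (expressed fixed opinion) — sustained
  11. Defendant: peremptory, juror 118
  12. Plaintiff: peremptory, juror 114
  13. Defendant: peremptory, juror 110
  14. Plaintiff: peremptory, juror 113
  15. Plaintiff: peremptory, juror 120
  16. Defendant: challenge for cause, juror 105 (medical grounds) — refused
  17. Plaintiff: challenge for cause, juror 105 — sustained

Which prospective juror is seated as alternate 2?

Removed: #101, #102, #105, #110, #111, #113, #114, #115, #116, #118, #120, #121, #123. (#107, #117 stay — for-cause denied.)
Seating in order: seats 1–6 → #103, #104, #106, #107, #108, #109; alternates → #112, #117, #119.
So alternate 2 is #117.

117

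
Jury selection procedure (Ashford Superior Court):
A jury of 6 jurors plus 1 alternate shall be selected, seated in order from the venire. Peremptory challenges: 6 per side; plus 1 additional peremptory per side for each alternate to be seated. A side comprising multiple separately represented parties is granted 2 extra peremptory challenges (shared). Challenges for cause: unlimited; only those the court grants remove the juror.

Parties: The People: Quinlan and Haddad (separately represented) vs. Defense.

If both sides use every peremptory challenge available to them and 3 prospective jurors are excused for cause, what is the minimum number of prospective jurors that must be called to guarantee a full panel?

Seats to fill: 6 + 1 alternates = 7.
Peremptories — The People: 6 + 1×1 + 2 = 9; Defense: 6 + 1×1 = 7; total 16.
For-cause removals: 3.
Minimum venire: 7 + 16 + 3 = 26.

26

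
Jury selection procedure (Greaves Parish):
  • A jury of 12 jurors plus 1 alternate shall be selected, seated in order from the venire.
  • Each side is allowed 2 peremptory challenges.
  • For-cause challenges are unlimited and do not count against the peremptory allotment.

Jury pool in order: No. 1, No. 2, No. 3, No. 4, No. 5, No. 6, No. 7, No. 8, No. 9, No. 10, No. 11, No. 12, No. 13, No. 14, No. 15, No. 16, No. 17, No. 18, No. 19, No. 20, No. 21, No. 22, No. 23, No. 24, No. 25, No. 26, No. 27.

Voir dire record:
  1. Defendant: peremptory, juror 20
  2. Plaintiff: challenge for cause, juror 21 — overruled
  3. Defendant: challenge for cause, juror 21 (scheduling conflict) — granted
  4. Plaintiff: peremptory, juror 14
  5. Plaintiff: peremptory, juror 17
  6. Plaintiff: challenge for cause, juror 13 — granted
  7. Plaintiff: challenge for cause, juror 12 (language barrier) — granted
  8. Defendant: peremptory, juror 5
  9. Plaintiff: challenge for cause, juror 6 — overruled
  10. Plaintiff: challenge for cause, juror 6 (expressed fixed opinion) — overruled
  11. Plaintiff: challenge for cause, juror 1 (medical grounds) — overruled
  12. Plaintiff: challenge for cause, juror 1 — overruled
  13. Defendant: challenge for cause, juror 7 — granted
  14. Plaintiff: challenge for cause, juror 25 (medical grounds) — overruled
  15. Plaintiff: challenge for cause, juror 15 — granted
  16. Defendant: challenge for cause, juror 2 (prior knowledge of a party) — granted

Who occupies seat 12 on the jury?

Removed: #2, #5, #7, #12, #13, #14, #15, #17, #20, #21. (#1, #6, #25 stay — for-cause denied.)
Filling seats in venire order through position 12: #1, #3, #4, #6, #8, #9, #10, #11, #16, #18, #19, #22.
So seat 12 is #22.

22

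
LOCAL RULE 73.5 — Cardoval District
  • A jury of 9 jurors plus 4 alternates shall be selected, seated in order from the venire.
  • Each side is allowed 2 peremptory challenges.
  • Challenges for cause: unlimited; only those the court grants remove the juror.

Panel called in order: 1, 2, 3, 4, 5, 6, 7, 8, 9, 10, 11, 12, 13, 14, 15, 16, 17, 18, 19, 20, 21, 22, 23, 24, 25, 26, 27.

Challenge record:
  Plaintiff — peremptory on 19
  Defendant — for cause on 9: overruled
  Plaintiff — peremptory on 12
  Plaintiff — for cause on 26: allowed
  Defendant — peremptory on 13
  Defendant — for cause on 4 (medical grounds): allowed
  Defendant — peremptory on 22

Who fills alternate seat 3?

Removed: #4, #12, #13, #19, #22, #26. (#9 stays — for-cause denied.)
Seating in order: seats 1–9 → #1, #2, #3, #5, #6, #7, #8, #9, #10; alternates → #11, #14, #15, #16.
So alternate 3 is #15.

15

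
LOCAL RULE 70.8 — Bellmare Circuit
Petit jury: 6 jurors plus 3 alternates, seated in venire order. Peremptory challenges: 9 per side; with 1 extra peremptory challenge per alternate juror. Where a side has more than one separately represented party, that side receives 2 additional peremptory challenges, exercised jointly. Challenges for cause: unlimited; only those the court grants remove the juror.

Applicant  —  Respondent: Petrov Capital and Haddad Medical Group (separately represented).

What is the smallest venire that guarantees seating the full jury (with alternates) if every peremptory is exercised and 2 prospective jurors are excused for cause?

37

Seats to fill: 6 + 3 alternates = 9.
Peremptories — Applicant: 9 + 1×3 = 12; Respondent: 9 + 1×3 + 2 = 14; total 26.
For-cause removals: 2.
Minimum venire: 9 + 26 + 2 = 37.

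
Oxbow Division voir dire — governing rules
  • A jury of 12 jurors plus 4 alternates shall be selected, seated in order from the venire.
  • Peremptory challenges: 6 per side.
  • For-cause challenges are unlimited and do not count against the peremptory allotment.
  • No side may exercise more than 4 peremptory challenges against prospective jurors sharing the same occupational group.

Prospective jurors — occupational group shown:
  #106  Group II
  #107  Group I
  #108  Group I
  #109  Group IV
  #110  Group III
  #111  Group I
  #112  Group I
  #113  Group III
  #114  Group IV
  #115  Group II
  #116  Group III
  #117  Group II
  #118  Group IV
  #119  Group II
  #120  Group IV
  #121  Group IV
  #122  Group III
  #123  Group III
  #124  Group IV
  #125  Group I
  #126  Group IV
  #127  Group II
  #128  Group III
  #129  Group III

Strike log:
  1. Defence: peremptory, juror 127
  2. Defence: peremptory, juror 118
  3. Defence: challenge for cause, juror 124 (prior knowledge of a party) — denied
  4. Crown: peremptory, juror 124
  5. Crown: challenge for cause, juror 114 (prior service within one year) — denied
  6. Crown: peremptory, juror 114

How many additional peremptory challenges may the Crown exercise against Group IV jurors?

2

Crown peremptories so far: #124, #114 — 2 of 6 used, 4 left overall.
Against Group IV: #124, #114 — 2 used; per-group cap 4 leaves 2.
Binding limit: min(4, 2) = 2.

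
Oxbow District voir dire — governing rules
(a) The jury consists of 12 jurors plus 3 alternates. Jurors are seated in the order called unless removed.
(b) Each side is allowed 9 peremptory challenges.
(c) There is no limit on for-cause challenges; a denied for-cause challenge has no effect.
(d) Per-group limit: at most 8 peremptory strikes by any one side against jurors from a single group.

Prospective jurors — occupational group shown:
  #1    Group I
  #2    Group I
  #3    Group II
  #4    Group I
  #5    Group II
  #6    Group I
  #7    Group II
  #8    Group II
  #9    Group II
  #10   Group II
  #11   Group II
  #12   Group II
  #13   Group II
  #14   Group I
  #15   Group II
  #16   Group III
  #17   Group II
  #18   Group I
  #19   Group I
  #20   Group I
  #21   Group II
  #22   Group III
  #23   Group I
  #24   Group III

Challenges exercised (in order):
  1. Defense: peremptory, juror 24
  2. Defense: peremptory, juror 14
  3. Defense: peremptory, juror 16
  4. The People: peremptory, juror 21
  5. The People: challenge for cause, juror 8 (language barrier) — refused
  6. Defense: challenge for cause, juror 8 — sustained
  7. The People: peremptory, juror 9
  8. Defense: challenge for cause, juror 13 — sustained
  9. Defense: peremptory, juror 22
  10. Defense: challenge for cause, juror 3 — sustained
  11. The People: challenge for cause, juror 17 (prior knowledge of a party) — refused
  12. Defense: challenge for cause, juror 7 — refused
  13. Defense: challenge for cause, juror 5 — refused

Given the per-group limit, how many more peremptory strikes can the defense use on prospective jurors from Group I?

Defense peremptories so far: #24, #14, #16, #22 — 4 of 9 used, 5 left overall.
Against Group I: #14 — 1 used; per-group cap 8 leaves 7.
Binding limit: min(5, 7) = 5.

5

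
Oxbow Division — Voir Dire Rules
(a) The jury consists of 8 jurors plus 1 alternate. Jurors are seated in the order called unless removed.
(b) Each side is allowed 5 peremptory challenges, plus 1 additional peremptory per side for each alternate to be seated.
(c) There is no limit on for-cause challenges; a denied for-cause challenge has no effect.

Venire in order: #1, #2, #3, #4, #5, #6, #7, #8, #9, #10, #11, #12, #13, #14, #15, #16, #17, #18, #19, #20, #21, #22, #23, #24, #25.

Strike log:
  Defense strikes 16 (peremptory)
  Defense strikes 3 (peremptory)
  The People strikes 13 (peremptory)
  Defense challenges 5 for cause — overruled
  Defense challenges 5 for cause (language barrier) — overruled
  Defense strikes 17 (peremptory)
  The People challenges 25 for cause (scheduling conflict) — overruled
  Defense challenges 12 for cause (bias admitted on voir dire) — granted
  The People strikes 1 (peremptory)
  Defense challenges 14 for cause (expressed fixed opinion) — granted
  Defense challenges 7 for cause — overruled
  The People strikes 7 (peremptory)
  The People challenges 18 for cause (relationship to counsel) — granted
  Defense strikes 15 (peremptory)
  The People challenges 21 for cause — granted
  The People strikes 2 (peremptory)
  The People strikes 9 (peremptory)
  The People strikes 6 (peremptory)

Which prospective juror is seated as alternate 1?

23

Removed: #1, #2, #3, #6, #7, #9, #12, #13, #14, #15, #16, #17, #18, #21. (#5, #25 stay — for-cause denied.)
Filling seats in venire order through position 9: #4, #5, #8, #10, #11, #19, #20, #22, #23.
So alternate 1 is #23.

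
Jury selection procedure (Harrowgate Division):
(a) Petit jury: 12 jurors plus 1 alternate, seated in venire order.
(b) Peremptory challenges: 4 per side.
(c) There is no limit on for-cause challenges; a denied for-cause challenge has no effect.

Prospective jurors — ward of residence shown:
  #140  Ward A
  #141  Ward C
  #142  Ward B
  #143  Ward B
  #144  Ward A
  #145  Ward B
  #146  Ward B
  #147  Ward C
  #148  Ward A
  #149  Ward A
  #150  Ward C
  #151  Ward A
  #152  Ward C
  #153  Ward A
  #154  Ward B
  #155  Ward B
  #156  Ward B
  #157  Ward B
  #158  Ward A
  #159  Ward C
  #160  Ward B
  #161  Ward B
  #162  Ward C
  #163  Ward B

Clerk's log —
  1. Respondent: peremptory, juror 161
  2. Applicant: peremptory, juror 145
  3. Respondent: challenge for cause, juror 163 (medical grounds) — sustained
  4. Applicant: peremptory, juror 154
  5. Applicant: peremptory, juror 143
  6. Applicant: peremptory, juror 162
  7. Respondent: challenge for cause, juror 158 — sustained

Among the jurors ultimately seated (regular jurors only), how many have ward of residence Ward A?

6

Removed: #143, #145, #154, #158, #161, #162, #163.
Seated jurors 1–12: #140, #141, #142, #144, #146, #147, #148, #149, #150, #151, #152, #153 (alternates #155 not counted).
Of those, in Ward A: #140, #144, #148, #149, #151, #153 → 6.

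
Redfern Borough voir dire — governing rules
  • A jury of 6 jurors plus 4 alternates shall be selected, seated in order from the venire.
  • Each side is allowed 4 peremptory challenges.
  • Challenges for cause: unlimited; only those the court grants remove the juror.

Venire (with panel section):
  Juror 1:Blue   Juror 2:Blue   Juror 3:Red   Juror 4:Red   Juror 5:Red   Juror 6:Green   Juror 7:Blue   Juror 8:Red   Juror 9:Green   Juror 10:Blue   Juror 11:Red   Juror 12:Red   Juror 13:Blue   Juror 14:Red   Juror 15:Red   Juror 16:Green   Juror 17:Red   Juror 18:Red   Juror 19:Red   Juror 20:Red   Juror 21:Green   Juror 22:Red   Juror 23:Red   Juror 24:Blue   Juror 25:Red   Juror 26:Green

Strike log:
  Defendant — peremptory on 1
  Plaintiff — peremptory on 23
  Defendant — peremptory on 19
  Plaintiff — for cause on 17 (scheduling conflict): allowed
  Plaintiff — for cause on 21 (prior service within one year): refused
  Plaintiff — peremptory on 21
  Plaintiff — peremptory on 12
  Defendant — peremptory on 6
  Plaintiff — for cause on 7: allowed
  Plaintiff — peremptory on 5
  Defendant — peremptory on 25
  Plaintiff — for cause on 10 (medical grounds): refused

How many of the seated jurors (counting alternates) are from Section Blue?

Removed: #1, #5, #6, #7, #12, #17, #19, #21, #23, #25.
Seated (10 incl. alternates): #2, #3, #4, #8, #9, #10, #11, #13, #14, #15.
Of those, in Section Blue: #2, #10, #13 → 3.

3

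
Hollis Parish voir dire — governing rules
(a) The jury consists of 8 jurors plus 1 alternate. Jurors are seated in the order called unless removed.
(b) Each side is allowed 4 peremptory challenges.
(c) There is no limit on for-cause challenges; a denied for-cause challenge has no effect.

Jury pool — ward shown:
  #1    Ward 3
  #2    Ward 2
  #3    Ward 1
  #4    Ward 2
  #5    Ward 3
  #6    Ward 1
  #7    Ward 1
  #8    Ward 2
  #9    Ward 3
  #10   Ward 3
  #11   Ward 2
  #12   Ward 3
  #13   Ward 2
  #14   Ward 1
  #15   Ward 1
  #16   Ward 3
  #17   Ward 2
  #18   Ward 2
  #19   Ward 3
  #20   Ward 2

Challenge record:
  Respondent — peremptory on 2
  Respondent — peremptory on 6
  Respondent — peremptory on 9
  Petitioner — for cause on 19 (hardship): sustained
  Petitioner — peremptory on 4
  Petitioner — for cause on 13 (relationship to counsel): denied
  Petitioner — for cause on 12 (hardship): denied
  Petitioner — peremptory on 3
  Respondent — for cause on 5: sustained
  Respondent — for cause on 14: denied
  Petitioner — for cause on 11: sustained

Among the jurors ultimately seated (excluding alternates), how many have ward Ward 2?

Removed: #2, #3, #4, #5, #6, #9, #11, #19.
Seated jurors 1–8: #1, #7, #8, #10, #12, #13, #14, #15 (alternates #16 not counted).
Of those, in Ward 2: #8, #13 → 2.

2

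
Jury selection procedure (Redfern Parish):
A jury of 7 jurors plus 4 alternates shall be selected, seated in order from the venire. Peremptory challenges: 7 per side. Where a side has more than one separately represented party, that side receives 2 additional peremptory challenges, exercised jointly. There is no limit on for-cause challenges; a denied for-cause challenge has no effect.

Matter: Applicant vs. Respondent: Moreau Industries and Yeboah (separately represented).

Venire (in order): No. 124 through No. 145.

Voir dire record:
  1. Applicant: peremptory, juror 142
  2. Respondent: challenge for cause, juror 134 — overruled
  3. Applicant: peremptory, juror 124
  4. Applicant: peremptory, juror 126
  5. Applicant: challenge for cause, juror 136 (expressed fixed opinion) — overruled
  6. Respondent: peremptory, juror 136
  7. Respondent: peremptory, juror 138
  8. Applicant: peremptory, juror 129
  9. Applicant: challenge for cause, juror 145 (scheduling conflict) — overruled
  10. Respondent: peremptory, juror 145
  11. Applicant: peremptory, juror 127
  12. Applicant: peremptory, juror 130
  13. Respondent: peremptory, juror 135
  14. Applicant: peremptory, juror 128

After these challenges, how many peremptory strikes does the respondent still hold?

5

Respondent allotment: 7 base + 2 multi-party = 9.
Respondent peremptories used: #136, #138, #145, #135 — 4 (the for-cause on #134 doesn't count).
Remaining: 9 − 4 = 5.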